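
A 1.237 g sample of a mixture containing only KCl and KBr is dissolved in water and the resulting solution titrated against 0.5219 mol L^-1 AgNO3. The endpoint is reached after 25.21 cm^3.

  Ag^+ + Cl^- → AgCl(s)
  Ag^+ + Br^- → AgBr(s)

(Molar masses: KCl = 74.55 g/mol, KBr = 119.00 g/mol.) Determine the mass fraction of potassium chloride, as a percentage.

44.57 %

n(AgNO3) = 0.02521 × 0.5219 = 0.01316 mol
Let x = n(KCl), y = n(KBr).
Titrant: 1x + 1y = 0.01316;  mass: 74.55x + 119.00y = 1.237
Solving, x = 7.395 × 10^-3 mol, y = 5.762 × 10^-3 mol
mass of KCl = 7.395 × 10^-3 × 74.55 = 0.5513 g
% KCl = 0.5513 / 1.237 × 100 = 44.57 %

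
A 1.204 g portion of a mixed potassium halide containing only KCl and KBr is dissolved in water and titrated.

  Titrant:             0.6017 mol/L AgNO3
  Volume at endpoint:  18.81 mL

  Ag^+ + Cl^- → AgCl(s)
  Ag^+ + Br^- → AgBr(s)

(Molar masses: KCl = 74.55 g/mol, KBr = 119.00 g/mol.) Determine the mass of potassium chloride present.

0.2396 g

n(AgNO3) = 0.01881 × 0.6017 = 0.01132 mol
Let x = n(KCl), y = n(KBr).
Titrant: 1x + 1y = 0.01132;  mass: 74.55x + 119.00y = 1.204
Solving, x = 3.213 × 10^-3 mol, y = 8.104 × 10^-3 mol
mass of KCl = 3.213 × 10^-3 × 74.55 = 0.2396 g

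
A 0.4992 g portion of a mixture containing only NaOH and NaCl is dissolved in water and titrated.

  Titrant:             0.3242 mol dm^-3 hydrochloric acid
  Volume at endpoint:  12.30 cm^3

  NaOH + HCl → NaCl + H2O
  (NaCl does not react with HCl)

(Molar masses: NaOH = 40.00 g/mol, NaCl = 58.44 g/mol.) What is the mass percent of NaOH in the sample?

n(HCl) = 0.01230 × 0.3242 = 3.988 × 10^-3 mol
Let x = n(NaOH), y = n(NaCl).
Titrant: 1x = 3.988 × 10^-3;  mass: 40.00x + 58.44y = 0.4992
Solving, x = 3.988 × 10^-3 mol, y = 5.813 × 10^-3 mol
mass of NaOH = 3.988 × 10^-3 × 40.00 = 0.1595 g
% NaOH = 0.1595 / 0.4992 × 100 = 31.95 %

31.95 %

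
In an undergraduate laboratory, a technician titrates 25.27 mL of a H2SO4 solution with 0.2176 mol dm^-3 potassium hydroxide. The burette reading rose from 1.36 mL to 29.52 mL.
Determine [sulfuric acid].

0.1212 mol/L

H2SO4 + 2 KOH → K2SO4 + 2 H2O
n(KOH) = 0.02816 L × 0.2176 mol/L = 6.128 × 10^-3 mol
From the 1:2 mole ratio, n(H2SO4) = 1/2 × 6.128 × 10^-3 = 3.064 × 10^-3 mol
[H2SO4] = 3.064 × 10^-3 mol / 0.02527 L = 0.1212 mol/L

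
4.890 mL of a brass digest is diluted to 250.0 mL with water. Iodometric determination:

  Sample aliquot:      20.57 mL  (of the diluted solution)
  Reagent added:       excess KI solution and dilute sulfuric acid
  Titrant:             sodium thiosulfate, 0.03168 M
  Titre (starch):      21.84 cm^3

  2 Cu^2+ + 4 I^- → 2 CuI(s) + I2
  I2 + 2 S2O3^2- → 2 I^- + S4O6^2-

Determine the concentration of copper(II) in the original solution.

1.720 M

n(S2O3^2-) = 0.02184 × 0.03168 = 6.919 × 10^-4 mol
n(I2) = n(S2O3^2-)/2 = 3.459 × 10^-4 mol
From the 2:1 ratio, n(Cu2+) in the aliquot = 2/1 × 3.459 × 10^-4 = 6.919 × 10^-4 mol
[Cu2+]_dilute = 6.919 × 10^-4 / 0.02057 = 0.03364 mol/L
[Cu2+]_original = 0.03364 × 250.0/4.890 = 1.720 mol/L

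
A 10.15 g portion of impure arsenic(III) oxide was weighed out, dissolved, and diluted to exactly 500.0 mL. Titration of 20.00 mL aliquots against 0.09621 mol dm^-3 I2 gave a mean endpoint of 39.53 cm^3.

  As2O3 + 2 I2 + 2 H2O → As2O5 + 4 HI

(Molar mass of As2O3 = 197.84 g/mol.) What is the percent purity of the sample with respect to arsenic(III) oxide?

92.66 %

n(I2) per titration = 0.03953 × 0.09621 = 3.803 × 10^-3 mol
From the 1:2 ratio, n(As2O3) in each aliquot = 1/2 × 3.803 × 10^-3 = 1.902 × 10^-3 mol
n(As2O3) in the whole flask = 1.902 × 10^-3 × 500.0/20.00 = 0.04754 mol
mass of As2O3 = 0.04754 × 197.84 = 9.405 g
% As2O3 = 9.405 / 10.15 × 100 = 92.66 %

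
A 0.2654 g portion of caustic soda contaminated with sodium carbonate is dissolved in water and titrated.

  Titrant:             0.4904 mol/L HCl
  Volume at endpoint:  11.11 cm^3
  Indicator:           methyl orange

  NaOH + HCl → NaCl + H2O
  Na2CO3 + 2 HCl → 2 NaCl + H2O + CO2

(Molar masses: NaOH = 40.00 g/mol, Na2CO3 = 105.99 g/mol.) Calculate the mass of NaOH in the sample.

0.07183 g

n(HCl) = 0.01111 × 0.4904 = 5.448 × 10^-3 mol
Let x = n(NaOH), y = n(Na2CO3).
Titrant: 1x + 2y = 5.448 × 10^-3;  mass: 40.00x + 105.99y = 0.2654
Solving, x = 1.796 × 10^-3 mol, y = 1.826 × 10^-3 mol
mass of NaOH = 1.796 × 10^-3 × 40.00 = 0.07183 g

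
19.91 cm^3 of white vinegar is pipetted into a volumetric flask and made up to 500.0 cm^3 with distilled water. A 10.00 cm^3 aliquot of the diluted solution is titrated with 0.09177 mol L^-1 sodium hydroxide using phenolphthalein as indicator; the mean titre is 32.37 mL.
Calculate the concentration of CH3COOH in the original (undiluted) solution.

CH3COOH + NaOH → CH3COONa + H2O
n(NaOH) = 0.03237 × 0.09177 = 2.971 × 10^-3 mol
n(CH3COOH) in the aliquot = 2.971 × 10^-3 mol (1:1 ratio)
[CH3COOH]_dilute = 2.971 × 10^-3 / 0.01000 = 0.2971 mol/L
Dilution factor = 500.0 / 19.91 = 25.11
[CH3COOH]_stock = 0.2971 × 25.11 = 7.460 mol/L

7.460 mol/L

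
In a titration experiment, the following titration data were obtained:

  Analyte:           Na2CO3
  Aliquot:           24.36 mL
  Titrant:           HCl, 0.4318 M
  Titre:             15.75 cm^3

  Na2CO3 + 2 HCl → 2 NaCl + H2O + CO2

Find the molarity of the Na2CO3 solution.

0.1396 M

n(HCl) = 0.01575 L × 0.4318 mol/L = 6.801 × 10^-3 mol
From the 1:2 mole ratio, n(Na2CO3) = 1/2 × 6.801 × 10^-3 = 3.400 × 10^-3 mol
[Na2CO3] = 3.400 × 10^-3 mol / 0.02436 L = 0.1396 mol/L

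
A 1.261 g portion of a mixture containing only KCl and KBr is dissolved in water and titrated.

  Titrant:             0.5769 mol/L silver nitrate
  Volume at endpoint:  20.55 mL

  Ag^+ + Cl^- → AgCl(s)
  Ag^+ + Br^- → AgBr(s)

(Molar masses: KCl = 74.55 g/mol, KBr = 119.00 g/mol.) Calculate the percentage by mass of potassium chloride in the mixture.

19.92 %

n(AgNO3) = 0.02055 × 0.5769 = 0.01186 mol
Let x = n(KCl), y = n(KBr).
Titrant: 1x + 1y = 0.01186;  mass: 74.55x + 119.00y = 1.261
Solving, x = 3.370 × 10^-3 mol, y = 8.486 × 10^-3 mol
mass of KCl = 3.370 × 10^-3 × 74.55 = 0.2512 g
% KCl = 0.2512 / 1.261 × 100 = 19.92 %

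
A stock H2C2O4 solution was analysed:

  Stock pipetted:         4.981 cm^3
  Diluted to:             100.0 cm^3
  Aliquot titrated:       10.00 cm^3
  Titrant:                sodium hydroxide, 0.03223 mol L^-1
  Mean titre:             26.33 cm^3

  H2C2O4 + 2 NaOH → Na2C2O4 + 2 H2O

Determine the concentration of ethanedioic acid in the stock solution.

0.8519 mol/L

n(NaOH) = 0.02633 × 0.03223 = 8.486 × 10^-4 mol
From the 1:2 ratio, n(H2C2O4) in the aliquot = 1/2 × 8.486 × 10^-4 = 4.243 × 10^-4 mol
[H2C2O4]_dilute = 4.243 × 10^-4 / 0.01000 = 0.04243 mol/L
Dilution factor = 100.0 / 4.981 = 20.08
[H2C2O4]_stock = 0.04243 × 20.08 = 0.8519 mol/L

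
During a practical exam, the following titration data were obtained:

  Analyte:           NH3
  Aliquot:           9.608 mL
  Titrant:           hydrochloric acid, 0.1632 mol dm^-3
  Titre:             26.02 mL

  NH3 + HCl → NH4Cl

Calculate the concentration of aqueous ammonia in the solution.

0.4420 mol/L

n(HCl) = 0.02602 L × 0.1632 mol/L = 4.246 × 10^-3 mol
n(NH3) = 4.246 × 10^-3 mol (1:1 mole ratio)
[NH3] = 4.246 × 10^-3 mol / 0.009608 L = 0.4420 mol/L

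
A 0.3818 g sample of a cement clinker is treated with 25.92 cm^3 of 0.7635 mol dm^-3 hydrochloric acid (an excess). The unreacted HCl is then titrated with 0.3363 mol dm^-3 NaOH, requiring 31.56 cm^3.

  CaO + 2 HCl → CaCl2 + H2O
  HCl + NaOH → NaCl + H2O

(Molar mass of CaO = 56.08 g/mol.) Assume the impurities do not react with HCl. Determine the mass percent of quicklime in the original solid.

67.39 %

n(HCl) added = 0.02592 × 0.7635 = 0.01979 mol
n(NaOH) used in back-titration = 0.03156 × 0.3363 = 0.01061 mol
n(HCl) left over = 0.01061 mol (1:1 ratio)
n(HCl) consumed by analyte = 0.01979 − 0.01061 = 9.176 × 10^-3 mol
From the 1:2 ratio, n(CaO) = 1/2 × 9.176 × 10^-3 = 4.588 × 10^-3 mol
mass of CaO = 4.588 × 10^-3 × 56.08 = 0.2573 g
% CaO = 0.2573 / 0.3818 × 100 = 67.39 %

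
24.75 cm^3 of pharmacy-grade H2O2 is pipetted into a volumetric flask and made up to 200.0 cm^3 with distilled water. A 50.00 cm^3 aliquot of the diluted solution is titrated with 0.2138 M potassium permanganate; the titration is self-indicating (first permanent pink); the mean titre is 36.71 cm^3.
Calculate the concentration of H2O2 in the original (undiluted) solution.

2 MnO4^- + 5 H2O2 + 6 H^+ → 2 Mn^2+ + 5 O2 + 8 H2O
n(KMnO4) = 0.03671 × 0.2138 = 7.849 × 10^-3 mol
From the 5:2 ratio, n(H2O2) in the aliquot = 5/2 × 7.849 × 10^-3 = 0.01962 mol
[H2O2]_dilute = 0.01962 / 0.05000 = 0.3924 mol/L
Dilution factor = 200.0 / 24.75 = 8.081
[H2O2]_stock = 0.3924 × 8.081 = 3.171 mol/L

3.171 M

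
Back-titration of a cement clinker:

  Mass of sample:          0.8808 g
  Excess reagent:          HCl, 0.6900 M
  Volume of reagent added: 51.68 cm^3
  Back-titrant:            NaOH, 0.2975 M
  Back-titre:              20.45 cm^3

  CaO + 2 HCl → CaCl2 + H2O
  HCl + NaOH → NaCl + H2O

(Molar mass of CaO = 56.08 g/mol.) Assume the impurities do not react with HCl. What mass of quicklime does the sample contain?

0.8293 g

n(HCl) added = 0.05168 × 0.6900 = 0.03566 mol
n(NaOH) used in back-titration = 0.02045 × 0.2975 = 6.084 × 10^-3 mol
n(HCl) left over = 6.084 × 10^-3 mol (1:1 ratio)
n(HCl) consumed by analyte = 0.03566 − 6.084 × 10^-3 = 0.02958 mol
From the 1:2 ratio, n(CaO) = 1/2 × 0.02958 = 0.01479 mol
mass of CaO = 0.01479 × 56.08 = 0.8293 g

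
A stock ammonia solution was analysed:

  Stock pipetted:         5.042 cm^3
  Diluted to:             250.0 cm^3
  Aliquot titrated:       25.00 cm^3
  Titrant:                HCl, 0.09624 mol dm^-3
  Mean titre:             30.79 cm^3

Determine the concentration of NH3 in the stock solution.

NH3 + HCl → NH4Cl
n(HCl) = 0.03079 × 0.09624 = 2.963 × 10^-3 mol
n(NH3) in the aliquot = 2.963 × 10^-3 mol (1:1 ratio)
[NH3]_dilute = 2.963 × 10^-3 / 0.02500 = 0.1185 mol/L
Dilution factor = 250.0 / 5.042 = 49.58
[NH3]_stock = 0.1185 × 49.58 = 5.877 mol/L

5.877 mol/L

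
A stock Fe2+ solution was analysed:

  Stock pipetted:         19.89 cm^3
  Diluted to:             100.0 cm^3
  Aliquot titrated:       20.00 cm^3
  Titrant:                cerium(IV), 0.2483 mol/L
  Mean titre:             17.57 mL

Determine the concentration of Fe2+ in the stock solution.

1.097 mol/L

Ce^4+ + Fe^2+ → Ce^3+ + Fe^3+
n(Ce4+) = 0.01757 × 0.2483 = 4.363 × 10^-3 mol
n(Fe2+) in the aliquot = 4.363 × 10^-3 mol (1:1 ratio)
[Fe2+]_dilute = 4.363 × 10^-3 / 0.02000 = 0.2181 mol/L
Dilution factor = 100.0 / 19.89 = 5.028
[Fe2+]_stock = 0.2181 × 5.028 = 1.097 mol/L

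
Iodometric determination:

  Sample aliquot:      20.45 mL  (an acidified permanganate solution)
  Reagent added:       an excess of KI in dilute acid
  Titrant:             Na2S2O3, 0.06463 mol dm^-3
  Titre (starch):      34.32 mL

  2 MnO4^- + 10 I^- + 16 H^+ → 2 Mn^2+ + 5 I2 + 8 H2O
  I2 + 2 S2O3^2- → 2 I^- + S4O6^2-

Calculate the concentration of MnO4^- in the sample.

0.02169 mol/L

n(S2O3^2-) = 0.03432 × 0.06463 = 2.218 × 10^-3 mol
n(I2) = n(S2O3^2-)/2 = 1.109 × 10^-3 mol
From the 2:5 ratio, n(MnO4^-) in the aliquot = 2/5 × 1.109 × 10^-3 = 4.436 × 10^-4 mol
[MnO4^-] = 4.436 × 10^-4 / 0.02045 = 0.02169 mol/L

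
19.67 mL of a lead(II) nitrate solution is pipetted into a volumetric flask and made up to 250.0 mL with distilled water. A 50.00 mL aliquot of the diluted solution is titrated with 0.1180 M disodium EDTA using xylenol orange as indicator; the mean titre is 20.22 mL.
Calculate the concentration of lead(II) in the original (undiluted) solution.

Pb^2+ + EDTA^4- → [Pb(EDTA)]^2-
n(EDTA) = 0.02022 × 0.1180 = 2.386 × 10^-3 mol
n(Pb2+) in the aliquot = 2.386 × 10^-3 mol (1:1 ratio)
[Pb2+]_dilute = 2.386 × 10^-3 / 0.05000 = 0.04772 mol/L
Dilution factor = 250.0 / 19.67 = 12.71
[Pb2+]_stock = 0.04772 × 12.71 = 0.6065 mol/L

0.6065 M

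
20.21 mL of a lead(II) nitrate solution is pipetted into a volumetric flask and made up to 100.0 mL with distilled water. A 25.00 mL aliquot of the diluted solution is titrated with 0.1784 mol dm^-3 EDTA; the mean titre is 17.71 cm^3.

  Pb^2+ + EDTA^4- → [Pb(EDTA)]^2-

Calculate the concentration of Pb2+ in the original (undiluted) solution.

n(EDTA) = 0.01771 × 0.1784 = 3.159 × 10^-3 mol
n(Pb2+) in the aliquot = 3.159 × 10^-3 mol (1:1 ratio)
[Pb2+]_dilute = 3.159 × 10^-3 / 0.02500 = 0.1264 mol/L
Dilution factor = 100.0 / 20.21 = 4.948
[Pb2+]_stock = 0.1264 × 4.948 = 0.6253 mol/L

0.6253 mol/L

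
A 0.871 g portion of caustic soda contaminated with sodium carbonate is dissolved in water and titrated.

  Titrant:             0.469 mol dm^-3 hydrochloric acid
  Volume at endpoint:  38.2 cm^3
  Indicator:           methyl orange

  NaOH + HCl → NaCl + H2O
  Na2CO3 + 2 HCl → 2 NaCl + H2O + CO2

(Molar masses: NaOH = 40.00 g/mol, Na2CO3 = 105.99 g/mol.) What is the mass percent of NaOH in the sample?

n(HCl) = 0.0382 × 0.469 = 0.0179 mol
Let x = n(NaOH), y = n(Na2CO3).
Titrant: 1x + 2y = 0.0179;  mass: 40.00x + 105.99y = 0.871
Solving, x = 6.04 × 10^-3 mol, y = 5.94 × 10^-3 mol
mass of NaOH = 6.04 × 10^-3 × 40.00 = 0.241 g
% NaOH = 0.241 / 0.871 × 100 = 27.7 %

27.7 %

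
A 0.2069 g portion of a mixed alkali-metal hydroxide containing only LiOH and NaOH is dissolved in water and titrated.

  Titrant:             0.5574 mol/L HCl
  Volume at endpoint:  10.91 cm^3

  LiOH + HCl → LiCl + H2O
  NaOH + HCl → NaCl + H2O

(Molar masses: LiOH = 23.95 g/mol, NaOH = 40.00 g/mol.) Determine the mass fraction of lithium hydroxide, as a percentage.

26.22 %

n(HCl) = 0.01091 × 0.5574 = 6.081 × 10^-3 mol
Let x = n(LiOH), y = n(NaOH).
Titrant: 1x + 1y = 6.081 × 10^-3;  mass: 23.95x + 40.00y = 0.2069
Solving, x = 2.265 × 10^-3 mol, y = 3.816 × 10^-3 mol
mass of LiOH = 2.265 × 10^-3 × 23.95 = 0.05424 g
% LiOH = 0.05424 / 0.2069 × 100 = 26.22 %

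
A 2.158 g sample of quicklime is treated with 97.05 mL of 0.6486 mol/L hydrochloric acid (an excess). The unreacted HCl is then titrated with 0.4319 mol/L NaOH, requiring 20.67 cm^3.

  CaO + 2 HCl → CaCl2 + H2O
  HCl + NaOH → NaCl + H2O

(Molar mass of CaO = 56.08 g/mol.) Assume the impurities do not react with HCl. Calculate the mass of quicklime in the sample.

n(HCl) added = 0.09705 × 0.6486 = 0.06295 mol
n(NaOH) used in back-titration = 0.02067 × 0.4319 = 8.927 × 10^-3 mol
n(HCl) left over = 8.927 × 10^-3 mol (1:1 ratio)
n(HCl) consumed by analyte = 0.06295 − 8.927 × 10^-3 = 0.05402 mol
From the 1:2 ratio, n(CaO) = 1/2 × 0.05402 = 0.02701 mol
mass of CaO = 0.02701 × 56.08 = 1.515 g

1.515 g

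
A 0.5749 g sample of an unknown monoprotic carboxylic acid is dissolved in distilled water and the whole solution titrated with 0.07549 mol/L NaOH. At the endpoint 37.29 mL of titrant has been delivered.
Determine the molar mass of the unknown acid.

n(NaOH) = 0.03729 L × 0.07549 mol/L = 2.815 × 10^-3 mol
n(HA) = 2.815 × 10^-3 mol (1:1 ratio)
M = m / n = 0.5749 g / 2.815 × 10^-3 mol = 204.2 g/mol

204.2 g/mol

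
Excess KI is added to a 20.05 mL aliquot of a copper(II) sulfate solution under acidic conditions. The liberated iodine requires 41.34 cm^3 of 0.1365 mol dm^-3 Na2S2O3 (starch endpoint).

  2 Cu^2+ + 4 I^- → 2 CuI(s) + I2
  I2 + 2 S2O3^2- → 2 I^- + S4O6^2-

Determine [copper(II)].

n(S2O3^2-) = 0.04134 × 0.1365 = 5.643 × 10^-3 mol
n(I2) = n(S2O3^2-)/2 = 2.821 × 10^-3 mol
From the 2:1 ratio, n(Cu2+) in the aliquot = 2/1 × 2.821 × 10^-3 = 5.643 × 10^-3 mol
[Cu2+] = 5.643 × 10^-3 / 0.02005 = 0.2814 mol/L

0.2814 mol/L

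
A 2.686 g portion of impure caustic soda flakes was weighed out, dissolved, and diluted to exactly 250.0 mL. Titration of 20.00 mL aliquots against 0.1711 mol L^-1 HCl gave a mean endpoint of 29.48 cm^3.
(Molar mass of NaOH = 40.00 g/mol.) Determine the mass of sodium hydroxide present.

2.522 g

NaOH + HCl → NaCl + H2O
n(HCl) per titration = 0.02948 × 0.1711 = 5.044 × 10^-3 mol
n(NaOH) in each aliquot = 5.044 × 10^-3 mol (1:1 ratio)
n(NaOH) in the whole flask = 5.044 × 10^-3 × 250.0/20.00 = 0.06305 mol
mass of NaOH = 0.06305 × 40.00 = 2.522 g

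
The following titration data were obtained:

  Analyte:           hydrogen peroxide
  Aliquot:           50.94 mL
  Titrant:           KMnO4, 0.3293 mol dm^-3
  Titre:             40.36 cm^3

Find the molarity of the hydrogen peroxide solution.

0.6523 mol/L

2 MnO4^- + 5 H2O2 + 6 H^+ → 2 Mn^2+ + 5 O2 + 8 H2O
n(KMnO4) = 0.04036 L × 0.3293 mol/L = 0.01329 mol
From the 5:2 mole ratio, n(H2O2) = 5/2 × 0.01329 = 0.03323 mol
[H2O2] = 0.03323 mol / 0.05094 L = 0.6523 mol/L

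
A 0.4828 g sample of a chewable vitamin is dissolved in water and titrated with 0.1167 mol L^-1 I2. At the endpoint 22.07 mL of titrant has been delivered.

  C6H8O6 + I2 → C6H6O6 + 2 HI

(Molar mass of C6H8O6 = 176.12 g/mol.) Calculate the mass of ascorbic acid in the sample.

n(I2) = 0.02207 L × 0.1167 mol/L = 2.576 × 10^-3 mol
n(C6H8O6) = 2.576 × 10^-3 mol (1:1 ratio)
mass of C6H8O6 = 2.576 × 10^-3 × 176.12 g/mol = 0.4536 g

0.4536 g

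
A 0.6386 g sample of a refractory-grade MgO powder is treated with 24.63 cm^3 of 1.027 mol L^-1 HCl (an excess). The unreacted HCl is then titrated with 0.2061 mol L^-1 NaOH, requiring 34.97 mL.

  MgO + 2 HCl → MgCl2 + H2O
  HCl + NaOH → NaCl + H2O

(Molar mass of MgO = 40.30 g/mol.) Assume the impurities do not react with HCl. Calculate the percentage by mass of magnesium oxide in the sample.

n(HCl) added = 0.02463 × 1.027 = 0.02530 mol
n(NaOH) used in back-titration = 0.03497 × 0.2061 = 7.207 × 10^-3 mol
n(HCl) left over = 7.207 × 10^-3 mol (1:1 ratio)
n(HCl) consumed by analyte = 0.02530 − 7.207 × 10^-3 = 0.01809 mol
From the 1:2 ratio, n(MgO) = 1/2 × 0.01809 = 9.044 × 10^-3 mol
mass of MgO = 9.044 × 10^-3 × 40.30 = 0.3645 g
% MgO = 0.3645 / 0.6386 × 100 = 57.07 %

57.07 %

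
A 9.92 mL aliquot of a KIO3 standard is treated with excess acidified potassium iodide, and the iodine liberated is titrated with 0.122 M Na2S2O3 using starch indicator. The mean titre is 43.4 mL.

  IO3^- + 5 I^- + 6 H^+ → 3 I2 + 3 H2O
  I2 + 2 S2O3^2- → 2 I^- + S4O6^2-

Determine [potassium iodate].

n(S2O3^2-) = 0.0434 × 0.122 = 5.29 × 10^-3 mol
n(I2) = n(S2O3^2-)/2 = 2.65 × 10^-3 mol
From the 1:3 ratio, n(IO3^-) in the aliquot = 1/3 × 2.65 × 10^-3 = 8.82 × 10^-4 mol
[IO3^-] = 8.82 × 10^-4 / 0.00992 = 0.0890 mol/L

0.0890 M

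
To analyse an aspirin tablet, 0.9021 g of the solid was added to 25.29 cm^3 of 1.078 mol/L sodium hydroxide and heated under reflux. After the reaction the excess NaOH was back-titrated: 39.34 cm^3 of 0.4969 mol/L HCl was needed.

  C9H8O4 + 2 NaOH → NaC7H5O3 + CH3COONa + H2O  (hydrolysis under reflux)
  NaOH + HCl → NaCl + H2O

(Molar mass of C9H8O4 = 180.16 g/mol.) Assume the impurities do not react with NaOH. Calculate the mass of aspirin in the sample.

n(NaOH) added = 0.02529 × 1.078 = 0.02726 mol
n(HCl) used in back-titration = 0.03934 × 0.4969 = 0.01955 mol
n(NaOH) left over = 0.01955 mol (1:1 ratio)
n(NaOH) consumed by analyte = 0.02726 − 0.01955 = 7.715 × 10^-3 mol
From the 1:2 ratio, n(C9H8O4) = 1/2 × 7.715 × 10^-3 = 3.857 × 10^-3 mol
mass of C9H8O4 = 3.857 × 10^-3 × 180.16 = 0.6949 g

0.6949 g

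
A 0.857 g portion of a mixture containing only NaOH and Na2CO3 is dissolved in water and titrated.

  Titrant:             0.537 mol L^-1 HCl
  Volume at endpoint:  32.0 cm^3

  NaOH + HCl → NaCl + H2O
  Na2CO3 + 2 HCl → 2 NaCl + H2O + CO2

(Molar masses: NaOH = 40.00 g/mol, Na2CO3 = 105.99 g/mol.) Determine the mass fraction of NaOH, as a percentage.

19.3 %

n(HCl) = 0.0320 × 0.537 = 0.0172 mol
Let x = n(NaOH), y = n(Na2CO3).
Titrant: 1x + 2y = 0.0172;  mass: 40.00x + 105.99y = 0.857
Solving, x = 4.13 × 10^-3 mol, y = 6.53 × 10^-3 mol
mass of NaOH = 4.13 × 10^-3 × 40.00 = 0.165 g
% NaOH = 0.165 / 0.857 × 100 = 19.3 %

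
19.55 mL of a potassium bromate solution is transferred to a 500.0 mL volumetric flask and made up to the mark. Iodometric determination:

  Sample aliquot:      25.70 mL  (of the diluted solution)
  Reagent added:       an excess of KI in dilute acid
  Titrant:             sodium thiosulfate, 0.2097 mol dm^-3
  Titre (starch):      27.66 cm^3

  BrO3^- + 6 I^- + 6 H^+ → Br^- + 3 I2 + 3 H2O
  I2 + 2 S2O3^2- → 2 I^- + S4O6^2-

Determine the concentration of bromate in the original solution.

n(S2O3^2-) = 0.02766 × 0.2097 = 5.800 × 10^-3 mol
n(I2) = n(S2O3^2-)/2 = 2.900 × 10^-3 mol
From the 1:3 ratio, n(BrO3^-) in the aliquot = 1/3 × 2.900 × 10^-3 = 9.667 × 10^-4 mol
[BrO3^-]_dilute = 9.667 × 10^-4 / 0.02570 = 0.03762 mol/L
[BrO3^-]_original = 0.03762 × 500.0/19.55 = 0.9620 mol/L

0.9620 mol/L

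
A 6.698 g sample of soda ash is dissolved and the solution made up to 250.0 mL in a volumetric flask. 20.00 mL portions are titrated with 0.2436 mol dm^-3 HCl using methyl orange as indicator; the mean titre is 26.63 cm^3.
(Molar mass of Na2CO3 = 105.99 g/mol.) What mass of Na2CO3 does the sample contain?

4.297 g

Na2CO3 + 2 HCl → 2 NaCl + H2O + CO2
n(HCl) per titration = 0.02663 × 0.2436 = 6.487 × 10^-3 mol
From the 1:2 ratio, n(Na2CO3) in each aliquot = 1/2 × 6.487 × 10^-3 = 3.244 × 10^-3 mol
n(Na2CO3) in the whole flask = 3.244 × 10^-3 × 250.0/20.00 = 0.04054 mol
mass of Na2CO3 = 0.04054 × 105.99 = 4.297 g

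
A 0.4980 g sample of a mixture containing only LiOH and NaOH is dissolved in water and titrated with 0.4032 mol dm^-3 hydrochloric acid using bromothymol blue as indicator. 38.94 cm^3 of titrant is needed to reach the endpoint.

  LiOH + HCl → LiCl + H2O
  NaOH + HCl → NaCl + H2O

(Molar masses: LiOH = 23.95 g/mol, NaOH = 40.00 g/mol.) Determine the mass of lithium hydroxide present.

n(HCl) = 0.03894 × 0.4032 = 0.01570 mol
Let x = n(LiOH), y = n(NaOH).
Titrant: 1x + 1y = 0.01570;  mass: 23.95x + 40.00y = 0.4980
Solving, x = 8.101 × 10^-3 mol, y = 7.599 × 10^-3 mol
mass of LiOH = 8.101 × 10^-3 × 23.95 = 0.1940 g

0.1940 g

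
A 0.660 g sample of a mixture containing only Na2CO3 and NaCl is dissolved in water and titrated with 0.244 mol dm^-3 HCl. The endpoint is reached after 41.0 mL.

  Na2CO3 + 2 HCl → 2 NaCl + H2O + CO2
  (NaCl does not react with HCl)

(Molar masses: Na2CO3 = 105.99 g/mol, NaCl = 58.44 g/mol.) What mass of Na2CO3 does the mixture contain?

n(HCl) = 0.0410 × 0.244 = 0.0100 mol
Let x = n(Na2CO3), y = n(NaCl).
Titrant: 2x = 0.0100;  mass: 105.99x + 58.44y = 0.660
Solving, x = 5.00 × 10^-3 mol, y = 2.22 × 10^-3 mol
mass of Na2CO3 = 5.00 × 10^-3 × 105.99 = 0.530 g

0.530 g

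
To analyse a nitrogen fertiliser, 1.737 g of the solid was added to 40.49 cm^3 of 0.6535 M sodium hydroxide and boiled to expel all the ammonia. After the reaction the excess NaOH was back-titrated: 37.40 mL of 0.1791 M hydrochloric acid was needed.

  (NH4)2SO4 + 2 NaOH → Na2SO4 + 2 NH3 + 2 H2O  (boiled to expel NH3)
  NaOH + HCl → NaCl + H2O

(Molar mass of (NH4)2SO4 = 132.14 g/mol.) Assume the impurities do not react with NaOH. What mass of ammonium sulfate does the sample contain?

n(NaOH) added = 0.04049 × 0.6535 = 0.02646 mol
n(HCl) used in back-titration = 0.03740 × 0.1791 = 6.698 × 10^-3 mol
n(NaOH) left over = 6.698 × 10^-3 mol (1:1 ratio)
n(NaOH) consumed by analyte = 0.02646 − 6.698 × 10^-3 = 0.01976 mol
From the 1:2 ratio, n((NH4)2SO4) = 1/2 × 0.01976 = 9.881 × 10^-3 mol
mass of (NH4)2SO4 = 9.881 × 10^-3 × 132.14 = 1.306 g

1.306 g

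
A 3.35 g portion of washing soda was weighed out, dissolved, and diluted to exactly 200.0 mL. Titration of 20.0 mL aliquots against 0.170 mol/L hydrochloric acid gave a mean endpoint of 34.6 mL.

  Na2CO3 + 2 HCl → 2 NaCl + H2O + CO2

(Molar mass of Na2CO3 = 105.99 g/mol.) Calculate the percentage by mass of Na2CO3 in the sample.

93.0 %

n(HCl) per titration = 0.0346 × 0.170 = 5.88 × 10^-3 mol
From the 1:2 ratio, n(Na2CO3) in each aliquot = 1/2 × 5.88 × 10^-3 = 2.94 × 10^-3 mol
n(Na2CO3) in the whole flask = 2.94 × 10^-3 × 200.0/20.0 = 0.0294 mol
mass of Na2CO3 = 0.0294 × 105.99 = 3.12 g
% Na2CO3 = 3.12 / 3.35 × 100 = 93.0 %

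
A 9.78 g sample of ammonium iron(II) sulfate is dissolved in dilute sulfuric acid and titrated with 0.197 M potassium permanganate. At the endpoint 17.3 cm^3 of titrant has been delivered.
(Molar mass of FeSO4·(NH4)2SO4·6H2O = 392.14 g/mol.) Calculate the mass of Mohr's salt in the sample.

6.68 g

MnO4^- + 5 Fe^2+ + 8 H^+ → Mn^2+ + 5 Fe^3+ + 4 H2O
n(KMnO4) = 0.0173 L × 0.197 mol/L = 3.41 × 10^-3 mol
From the 5:1 ratio, n(FeSO4·(NH4)2SO4·6H2O) = 5/1 × 3.41 × 10^-3 = 0.0170 mol
mass of FeSO4·(NH4)2SO4·6H2O = 0.0170 × 392.14 g/mol = 6.68 g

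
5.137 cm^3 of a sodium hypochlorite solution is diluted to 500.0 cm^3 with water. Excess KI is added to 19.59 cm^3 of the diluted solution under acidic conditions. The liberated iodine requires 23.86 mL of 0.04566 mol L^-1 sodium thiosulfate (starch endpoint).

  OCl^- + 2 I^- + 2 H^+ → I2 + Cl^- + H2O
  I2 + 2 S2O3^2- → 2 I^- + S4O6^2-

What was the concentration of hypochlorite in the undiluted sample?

2.706 mol/L

n(S2O3^2-) = 0.02386 × 0.04566 = 1.089 × 10^-3 mol
n(I2) = n(S2O3^2-)/2 = 5.447 × 10^-4 mol
n(OCl^-) in the aliquot = 5.447 × 10^-4 mol (1:1 ratio)
[OCl^-]_dilute = 5.447 × 10^-4 / 0.01959 = 0.02781 mol/L
[OCl^-]_original = 0.02781 × 500.0/5.137 = 2.706 mol/L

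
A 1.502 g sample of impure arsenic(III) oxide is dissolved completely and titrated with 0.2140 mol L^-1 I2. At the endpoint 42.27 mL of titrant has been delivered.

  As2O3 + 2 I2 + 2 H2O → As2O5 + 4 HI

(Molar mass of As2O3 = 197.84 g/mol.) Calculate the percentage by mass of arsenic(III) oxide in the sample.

n(I2) = 0.04227 L × 0.2140 mol/L = 9.046 × 10^-3 mol
From the 1:2 ratio, n(As2O3) = 1/2 × 9.046 × 10^-3 = 4.523 × 10^-3 mol
mass of As2O3 = 4.523 × 10^-3 × 197.84 g/mol = 0.8948 g
% As2O3 = 0.8948 / 1.502 × 100 = 59.57 %

59.57 %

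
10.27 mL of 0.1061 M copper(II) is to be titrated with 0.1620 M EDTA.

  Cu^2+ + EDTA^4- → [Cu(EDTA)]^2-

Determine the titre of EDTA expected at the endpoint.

6.726 mL

n(Cu2+) = 0.01027 L × 0.1061 mol/L = 1.090 × 10^-3 mol
n(EDTA) = 1.090 × 10^-3 mol (1:1 stoichiometry)
V(EDTA) = 1.090 × 10^-3 mol / 0.1620 mol/L = 0.006726 L = 6.726 mL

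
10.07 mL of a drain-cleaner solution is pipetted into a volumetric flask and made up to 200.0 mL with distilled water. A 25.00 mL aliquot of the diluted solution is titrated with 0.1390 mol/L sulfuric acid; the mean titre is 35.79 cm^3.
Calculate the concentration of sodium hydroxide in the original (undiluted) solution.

7.904 mol/L

2 NaOH + H2SO4 → Na2SO4 + 2 H2O
n(H2SO4) = 0.03579 × 0.1390 = 4.975 × 10^-3 mol
From the 2:1 ratio, n(NaOH) in the aliquot = 2/1 × 4.975 × 10^-3 = 9.950 × 10^-3 mol
[NaOH]_dilute = 9.950 × 10^-3 / 0.02500 = 0.3980 mol/L
Dilution factor = 200.0 / 10.07 = 19.86
[NaOH]_stock = 0.3980 × 19.86 = 7.904 mol/L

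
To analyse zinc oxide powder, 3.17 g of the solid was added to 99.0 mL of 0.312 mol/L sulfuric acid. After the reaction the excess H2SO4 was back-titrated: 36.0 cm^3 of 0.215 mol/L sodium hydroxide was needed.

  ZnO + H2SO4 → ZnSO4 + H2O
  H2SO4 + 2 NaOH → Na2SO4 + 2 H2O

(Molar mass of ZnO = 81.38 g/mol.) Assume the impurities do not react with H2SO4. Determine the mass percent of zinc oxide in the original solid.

n(H2SO4) added = 0.0990 × 0.312 = 0.0309 mol
n(NaOH) used in back-titration = 0.0360 × 0.215 = 7.74 × 10^-3 mol
From the 1:2 ratio, n(H2SO4) left over = 1/2 × 7.74 × 10^-3 = 3.87 × 10^-3 mol
n(H2SO4) consumed by analyte = 0.0309 − 3.87 × 10^-3 = 0.0270 mol
n(ZnO) = 0.0270 mol (1:1 ratio)
mass of ZnO = 0.0270 × 81.38 = 2.20 g
% ZnO = 2.20 / 3.17 × 100 = 69.4 %

69.4 %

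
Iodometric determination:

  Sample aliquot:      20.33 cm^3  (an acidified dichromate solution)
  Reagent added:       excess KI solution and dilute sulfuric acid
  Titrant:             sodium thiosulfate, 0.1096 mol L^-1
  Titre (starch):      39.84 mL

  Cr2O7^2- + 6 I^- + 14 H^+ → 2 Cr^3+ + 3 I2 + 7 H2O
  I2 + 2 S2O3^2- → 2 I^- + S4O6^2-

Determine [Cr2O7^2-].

0.03580 mol/L

n(S2O3^2-) = 0.03984 × 0.1096 = 4.366 × 10^-3 mol
n(I2) = n(S2O3^2-)/2 = 2.183 × 10^-3 mol
From the 1:3 ratio, n(Cr2O7^2-) in the aliquot = 1/3 × 2.183 × 10^-3 = 7.277 × 10^-4 mol
[Cr2O7^2-] = 7.277 × 10^-4 / 0.02033 = 0.03580 mol/L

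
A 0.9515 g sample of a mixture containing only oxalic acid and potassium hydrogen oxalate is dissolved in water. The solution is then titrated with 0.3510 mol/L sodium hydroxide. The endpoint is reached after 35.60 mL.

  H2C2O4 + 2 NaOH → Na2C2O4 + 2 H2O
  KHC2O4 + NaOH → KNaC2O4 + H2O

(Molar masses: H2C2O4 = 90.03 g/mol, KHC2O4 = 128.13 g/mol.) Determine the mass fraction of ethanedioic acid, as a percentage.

n(NaOH) = 0.03560 × 0.3510 = 0.01250 mol
Let x = n(H2C2O4), y = n(KHC2O4).
Titrant: 2x + 1y = 0.01250;  mass: 90.03x + 128.13y = 0.9515
Solving, x = 3.908 × 10^-3 mol, y = 4.680 × 10^-3 mol
mass of H2C2O4 = 3.908 × 10^-3 × 90.03 = 0.3518 g
% H2C2O4 = 0.3518 / 0.9515 × 100 = 36.97 %

36.97 %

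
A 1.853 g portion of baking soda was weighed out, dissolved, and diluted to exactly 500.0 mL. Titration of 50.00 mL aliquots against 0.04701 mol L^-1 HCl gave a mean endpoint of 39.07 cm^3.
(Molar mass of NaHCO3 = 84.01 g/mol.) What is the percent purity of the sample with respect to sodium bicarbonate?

NaHCO3 + HCl → NaCl + H2O + CO2
n(HCl) per titration = 0.03907 × 0.04701 = 1.837 × 10^-3 mol
n(NaHCO3) in each aliquot = 1.837 × 10^-3 mol (1:1 ratio)
n(NaHCO3) in the whole flask = 1.837 × 10^-3 × 500.0/50.00 = 0.01837 mol
mass of NaHCO3 = 0.01837 × 84.01 = 1.543 g
% NaHCO3 = 1.543 / 1.853 × 100 = 83.27 %

83.27 %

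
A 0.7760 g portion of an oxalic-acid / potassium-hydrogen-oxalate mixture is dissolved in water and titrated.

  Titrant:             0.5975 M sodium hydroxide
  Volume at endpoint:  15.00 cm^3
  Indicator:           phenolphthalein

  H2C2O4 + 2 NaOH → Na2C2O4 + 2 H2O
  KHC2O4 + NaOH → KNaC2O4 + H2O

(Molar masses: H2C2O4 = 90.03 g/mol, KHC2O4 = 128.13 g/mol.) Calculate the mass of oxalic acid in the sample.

n(NaOH) = 0.01500 × 0.5975 = 8.963 × 10^-3 mol
Let x = n(H2C2O4), y = n(KHC2O4).
Titrant: 2x + 1y = 8.963 × 10^-3;  mass: 90.03x + 128.13y = 0.7760
Solving, x = 2.240 × 10^-3 mol, y = 4.482 × 10^-3 mol
mass of H2C2O4 = 2.240 × 10^-3 × 90.03 = 0.2017 g

0.2017 g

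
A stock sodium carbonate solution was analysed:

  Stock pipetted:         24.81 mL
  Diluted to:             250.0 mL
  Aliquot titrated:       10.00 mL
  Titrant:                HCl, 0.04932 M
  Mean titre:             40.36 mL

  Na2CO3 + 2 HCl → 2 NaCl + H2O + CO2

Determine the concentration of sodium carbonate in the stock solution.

n(HCl) = 0.04036 × 0.04932 = 1.991 × 10^-3 mol
From the 1:2 ratio, n(Na2CO3) in the aliquot = 1/2 × 1.991 × 10^-3 = 9.953 × 10^-4 mol
[Na2CO3]_dilute = 9.953 × 10^-4 / 0.01000 = 0.09953 mol/L
Dilution factor = 250.0 / 24.81 = 10.08
[Na2CO3]_stock = 0.09953 × 10.08 = 1.003 mol/L

1.003 M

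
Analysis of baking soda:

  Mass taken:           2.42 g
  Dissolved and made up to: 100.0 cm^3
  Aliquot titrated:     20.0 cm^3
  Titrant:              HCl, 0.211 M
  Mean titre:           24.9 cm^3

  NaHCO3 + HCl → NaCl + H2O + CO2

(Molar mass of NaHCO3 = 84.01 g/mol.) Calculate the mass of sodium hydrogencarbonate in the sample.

n(HCl) per titration = 0.0249 × 0.211 = 5.25 × 10^-3 mol
n(NaHCO3) in each aliquot = 5.25 × 10^-3 mol (1:1 ratio)
n(NaHCO3) in the whole flask = 5.25 × 10^-3 × 100.0/20.0 = 0.0263 mol
mass of NaHCO3 = 0.0263 × 84.01 = 2.21 g

2.21 g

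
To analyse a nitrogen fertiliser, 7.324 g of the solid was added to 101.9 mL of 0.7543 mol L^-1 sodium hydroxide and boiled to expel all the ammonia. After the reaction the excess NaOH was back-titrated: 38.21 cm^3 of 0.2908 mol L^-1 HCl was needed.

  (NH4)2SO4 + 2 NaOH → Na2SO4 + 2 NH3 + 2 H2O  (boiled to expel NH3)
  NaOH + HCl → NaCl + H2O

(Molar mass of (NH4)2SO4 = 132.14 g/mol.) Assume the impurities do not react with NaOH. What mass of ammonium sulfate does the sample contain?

n(NaOH) added = 0.1019 × 0.7543 = 0.07686 mol
n(HCl) used in back-titration = 0.03821 × 0.2908 = 0.01111 mol
n(NaOH) left over = 0.01111 mol (1:1 ratio)
n(NaOH) consumed by analyte = 0.07686 − 0.01111 = 0.06575 mol
From the 1:2 ratio, n((NH4)2SO4) = 1/2 × 0.06575 = 0.03288 mol
mass of (NH4)2SO4 = 0.03288 × 132.14 = 4.344 g

4.344 g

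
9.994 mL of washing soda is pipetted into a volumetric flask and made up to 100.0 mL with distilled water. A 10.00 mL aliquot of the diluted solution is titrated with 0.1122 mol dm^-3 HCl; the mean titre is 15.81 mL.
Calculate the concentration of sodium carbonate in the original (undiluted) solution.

0.8875 mol/L

Na2CO3 + 2 HCl → 2 NaCl + H2O + CO2
n(HCl) = 0.01581 × 0.1122 = 1.774 × 10^-3 mol
From the 1:2 ratio, n(Na2CO3) in the aliquot = 1/2 × 1.774 × 10^-3 = 8.869 × 10^-4 mol
[Na2CO3]_dilute = 8.869 × 10^-4 / 0.01000 = 0.08869 mol/L
Dilution factor = 100.0 / 9.994 = 10.01
[Na2CO3]_stock = 0.08869 × 10.01 = 0.8875 mol/L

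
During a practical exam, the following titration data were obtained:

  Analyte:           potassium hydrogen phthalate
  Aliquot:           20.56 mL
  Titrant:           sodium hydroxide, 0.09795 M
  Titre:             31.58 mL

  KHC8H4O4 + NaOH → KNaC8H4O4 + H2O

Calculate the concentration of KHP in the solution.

n(NaOH) = 0.03158 L × 0.09795 mol/L = 3.093 × 10^-3 mol
n(KHC8H4O4) = 3.093 × 10^-3 mol (1:1 mole ratio)
[KHC8H4O4] = 3.093 × 10^-3 mol / 0.02056 L = 0.1505 mol/L

0.1505 M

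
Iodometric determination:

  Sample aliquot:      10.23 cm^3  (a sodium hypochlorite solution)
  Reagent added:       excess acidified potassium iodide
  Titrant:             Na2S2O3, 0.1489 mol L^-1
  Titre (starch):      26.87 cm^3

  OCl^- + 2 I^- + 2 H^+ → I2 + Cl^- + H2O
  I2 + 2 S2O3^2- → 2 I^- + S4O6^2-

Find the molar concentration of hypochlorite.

0.1955 mol/L

n(S2O3^2-) = 0.02687 × 0.1489 = 4.001 × 10^-3 mol
n(I2) = n(S2O3^2-)/2 = 2.000 × 10^-3 mol
n(OCl^-) in the aliquot = 2.000 × 10^-3 mol (1:1 ratio)
[OCl^-] = 2.000 × 10^-3 / 0.01023 = 0.1955 mol/L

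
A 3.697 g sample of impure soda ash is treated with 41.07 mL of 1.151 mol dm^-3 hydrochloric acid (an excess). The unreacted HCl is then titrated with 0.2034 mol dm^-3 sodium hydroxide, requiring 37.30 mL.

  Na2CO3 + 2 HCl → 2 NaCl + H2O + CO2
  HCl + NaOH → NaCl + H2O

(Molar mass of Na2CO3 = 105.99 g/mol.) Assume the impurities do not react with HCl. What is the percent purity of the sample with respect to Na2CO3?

56.89 %

n(HCl) added = 0.04107 × 1.151 = 0.04727 mol
n(NaOH) used in back-titration = 0.03730 × 0.2034 = 7.587 × 10^-3 mol
n(HCl) left over = 7.587 × 10^-3 mol (1:1 ratio)
n(HCl) consumed by analyte = 0.04727 − 7.587 × 10^-3 = 0.03968 mol
From the 1:2 ratio, n(Na2CO3) = 1/2 × 0.03968 = 0.01984 mol
mass of Na2CO3 = 0.01984 × 105.99 = 2.103 g
% Na2CO3 = 2.103 / 3.697 × 100 = 56.89 %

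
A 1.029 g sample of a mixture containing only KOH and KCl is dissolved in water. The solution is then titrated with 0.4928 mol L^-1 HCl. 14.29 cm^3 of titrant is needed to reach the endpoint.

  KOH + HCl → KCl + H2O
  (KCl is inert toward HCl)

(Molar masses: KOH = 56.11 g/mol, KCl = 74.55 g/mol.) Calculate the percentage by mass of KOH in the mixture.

38.40 %

n(HCl) = 0.01429 × 0.4928 = 7.042 × 10^-3 mol
Let x = n(KOH), y = n(KCl).
Titrant: 1x = 7.042 × 10^-3;  mass: 56.11x + 74.55y = 1.029
Solving, x = 7.042 × 10^-3 mol, y = 8.503 × 10^-3 mol
mass of KOH = 7.042 × 10^-3 × 56.11 = 0.3951 g
% KOH = 0.3951 / 1.029 × 100 = 38.40 %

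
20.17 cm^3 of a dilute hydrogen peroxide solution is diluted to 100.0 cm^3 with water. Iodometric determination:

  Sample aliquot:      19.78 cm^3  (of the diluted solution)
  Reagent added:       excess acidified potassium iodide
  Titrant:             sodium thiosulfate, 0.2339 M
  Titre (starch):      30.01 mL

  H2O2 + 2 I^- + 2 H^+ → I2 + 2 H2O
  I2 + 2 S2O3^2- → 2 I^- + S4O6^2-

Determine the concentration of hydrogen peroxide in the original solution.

0.8797 M

n(S2O3^2-) = 0.03001 × 0.2339 = 7.019 × 10^-3 mol
n(I2) = n(S2O3^2-)/2 = 3.510 × 10^-3 mol
n(H2O2) in the aliquot = 3.510 × 10^-3 mol (1:1 ratio)
[H2O2]_dilute = 3.510 × 10^-3 / 0.01978 = 0.1774 mol/L
[H2O2]_original = 0.1774 × 100.0/20.17 = 0.8797 mol/L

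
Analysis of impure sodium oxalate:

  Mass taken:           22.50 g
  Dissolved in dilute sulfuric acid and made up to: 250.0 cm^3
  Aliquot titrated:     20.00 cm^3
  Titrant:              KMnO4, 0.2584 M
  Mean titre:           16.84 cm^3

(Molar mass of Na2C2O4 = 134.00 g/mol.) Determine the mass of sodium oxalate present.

2 MnO4^- + 5 C2O4^2- + 16 H^+ → 2 Mn^2+ + 10 CO2 + 8 H2O
n(KMnO4) per titration = 0.01684 × 0.2584 = 4.351 × 10^-3 mol
From the 5:2 ratio, n(Na2C2O4) in each aliquot = 5/2 × 4.351 × 10^-3 = 0.01088 mol
n(Na2C2O4) in the whole flask = 0.01088 × 250.0/20.00 = 0.1360 mol
mass of Na2C2O4 = 0.1360 × 134.00 = 18.22 g

18.22 g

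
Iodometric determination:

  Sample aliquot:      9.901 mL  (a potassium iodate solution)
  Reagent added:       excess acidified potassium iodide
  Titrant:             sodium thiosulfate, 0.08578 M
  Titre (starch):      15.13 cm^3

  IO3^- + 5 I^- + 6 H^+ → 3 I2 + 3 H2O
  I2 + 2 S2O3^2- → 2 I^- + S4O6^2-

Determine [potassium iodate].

n(S2O3^2-) = 0.01513 × 0.08578 = 1.298 × 10^-3 mol
n(I2) = n(S2O3^2-)/2 = 6.489 × 10^-4 mol
From the 1:3 ratio, n(IO3^-) in the aliquot = 1/3 × 6.489 × 10^-4 = 2.163 × 10^-4 mol
[IO3^-] = 2.163 × 10^-4 / 0.009901 = 0.02185 mol/L

0.02185 M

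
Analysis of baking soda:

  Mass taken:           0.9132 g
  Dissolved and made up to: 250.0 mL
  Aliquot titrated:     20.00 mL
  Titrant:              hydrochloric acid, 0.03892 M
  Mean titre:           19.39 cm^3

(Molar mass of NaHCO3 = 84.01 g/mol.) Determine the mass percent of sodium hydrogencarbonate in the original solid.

86.78 %

NaHCO3 + HCl → NaCl + H2O + CO2
n(HCl) per titration = 0.01939 × 0.03892 = 7.547 × 10^-4 mol
n(NaHCO3) in each aliquot = 7.547 × 10^-4 mol (1:1 ratio)
n(NaHCO3) in the whole flask = 7.547 × 10^-4 × 250.0/20.00 = 9.433 × 10^-3 mol
mass of NaHCO3 = 9.433 × 10^-3 × 84.01 = 0.7925 g
% NaHCO3 = 0.7925 / 0.9132 × 100 = 86.78 %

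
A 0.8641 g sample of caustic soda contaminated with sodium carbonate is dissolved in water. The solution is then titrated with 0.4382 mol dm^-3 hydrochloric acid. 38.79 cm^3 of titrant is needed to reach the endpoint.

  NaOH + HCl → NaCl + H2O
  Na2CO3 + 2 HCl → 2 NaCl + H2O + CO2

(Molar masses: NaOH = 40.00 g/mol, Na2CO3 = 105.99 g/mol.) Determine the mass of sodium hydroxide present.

n(HCl) = 0.03879 × 0.4382 = 0.01700 mol
Let x = n(NaOH), y = n(Na2CO3).
Titrant: 1x + 2y = 0.01700;  mass: 40.00x + 105.99y = 0.8641
Solving, x = 2.824 × 10^-3 mol, y = 7.087 × 10^-3 mol
mass of NaOH = 2.824 × 10^-3 × 40.00 = 0.1130 g

0.1130 g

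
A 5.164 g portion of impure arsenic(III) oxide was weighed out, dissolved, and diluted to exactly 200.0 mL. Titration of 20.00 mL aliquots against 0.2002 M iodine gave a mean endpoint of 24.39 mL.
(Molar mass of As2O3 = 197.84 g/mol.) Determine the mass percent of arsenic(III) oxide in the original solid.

As2O3 + 2 I2 + 2 H2O → As2O5 + 4 HI
n(I2) per titration = 0.02439 × 0.2002 = 4.883 × 10^-3 mol
From the 1:2 ratio, n(As2O3) in each aliquot = 1/2 × 4.883 × 10^-3 = 2.441 × 10^-3 mol
n(As2O3) in the whole flask = 2.441 × 10^-3 × 200.0/20.00 = 0.02441 mol
mass of As2O3 = 0.02441 × 197.84 = 4.830 g
% As2O3 = 4.830 / 5.164 × 100 = 93.53 %

93.53 %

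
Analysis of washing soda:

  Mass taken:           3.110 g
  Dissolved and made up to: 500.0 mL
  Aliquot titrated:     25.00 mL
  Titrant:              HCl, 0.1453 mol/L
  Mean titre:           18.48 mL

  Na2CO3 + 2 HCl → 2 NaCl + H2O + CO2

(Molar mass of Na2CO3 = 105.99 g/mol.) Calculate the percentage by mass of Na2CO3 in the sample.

n(HCl) per titration = 0.01848 × 0.1453 = 2.685 × 10^-3 mol
From the 1:2 ratio, n(Na2CO3) in each aliquot = 1/2 × 2.685 × 10^-3 = 1.343 × 10^-3 mol
n(Na2CO3) in the whole flask = 1.343 × 10^-3 × 500.0/25.00 = 0.02685 mol
mass of Na2CO3 = 0.02685 × 105.99 = 2.846 g
% Na2CO3 = 2.846 / 3.110 × 100 = 91.51 %

91.51 %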